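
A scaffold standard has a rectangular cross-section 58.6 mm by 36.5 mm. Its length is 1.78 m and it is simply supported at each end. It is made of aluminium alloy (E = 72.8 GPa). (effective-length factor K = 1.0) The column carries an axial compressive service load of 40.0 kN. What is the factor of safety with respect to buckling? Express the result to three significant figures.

n ≈ 1.35

Buckling occurs about the weak axis: I_min = h·b³/12 with b = 36.5 mm (the shorter side).
I_min = 58.6×36.5³/12 = 2.375×10^5 mm⁴
I = 2.375×10^5 mm⁴ = 2.375×10^-7 m⁴
Effective length L_e = K·L = 1 × 1.78 = 1.780 m
P_cr = π²EI / L_e² = π² × 72.8×10⁹ × 2.375×10^-7 / 1.780² = 5.385×10^4 N
Factor of safety n = P_cr / P = 53.850 / 40.0 = 1.35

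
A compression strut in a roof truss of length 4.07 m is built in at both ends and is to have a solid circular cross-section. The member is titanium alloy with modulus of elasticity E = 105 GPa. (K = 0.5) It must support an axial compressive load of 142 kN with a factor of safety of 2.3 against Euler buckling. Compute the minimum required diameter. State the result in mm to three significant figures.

Required P_cr = n·P = 2.3 × 142 = 326.6 kN
L_e = K·L = 0.5 × 4.07 = 2.035 m
Required I = P_cr·L_e²/(π²E) = 3.266×10^5 × 2.035² / (π² × 1.05×10^11) = 1.305×10^-6 m⁴
I_req = 1.305×10^6 mm⁴
Solid circle: I = πd⁴/64  ⇒  d = (64I/π)^(1/4) = (64×1.305×10^6/π)^(1/4) = 71.8 mm

d ≈ 71.8 mm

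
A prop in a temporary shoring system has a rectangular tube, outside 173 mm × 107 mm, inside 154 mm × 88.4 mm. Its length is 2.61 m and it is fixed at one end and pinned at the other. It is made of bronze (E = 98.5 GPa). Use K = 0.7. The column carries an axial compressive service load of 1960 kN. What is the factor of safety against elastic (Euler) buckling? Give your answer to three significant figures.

n ≈ 1.31

Weak-axis I_min = (h_o·b_o³ − h_i·b_i³)/12 with b_o = 107, b_i = 88.40 mm (shorter outer/inner sides).
I_min = (173×107³ − 154.0×88.40³)/12 = 8.796×10^6 mm⁴
I = 8.796×10^6 mm⁴ = 8.796×10^-6 m⁴
Effective length L_e = K·L = 0.7 × 2.61 = 1.827 m
P_cr = π²EI / L_e² = π² × 98.5×10⁹ × 8.796×10^-6 / 1.827² = 2.562×10^6 N
Factor of safety n = P_cr / P = 2561.7 / 1960 = 1.31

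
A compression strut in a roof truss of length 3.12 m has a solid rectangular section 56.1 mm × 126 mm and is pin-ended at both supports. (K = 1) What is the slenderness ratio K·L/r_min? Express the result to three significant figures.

λ ≈ 193

Buckling occurs about the weak axis: I_min = h·b³/12 with b = 56.1 mm (the shorter side).
I_min = 126×56.1³/12 = 1.854×10^6 mm⁴
A = 7.069×10^3 mm²;  r_min = √(I/A) = √(1.854×10^6/7.069×10^3) = 16.19 mm
L_e = K·L = 1 × 3.12 m = 3.120 m = 3120.0 mm
λ = L_e / r_min = 3120.0 / 16.19 = 193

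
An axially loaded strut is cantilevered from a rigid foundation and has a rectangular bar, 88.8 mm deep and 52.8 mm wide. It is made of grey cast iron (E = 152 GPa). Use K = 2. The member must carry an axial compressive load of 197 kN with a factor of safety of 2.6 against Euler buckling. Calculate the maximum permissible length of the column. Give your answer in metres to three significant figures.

Buckling occurs about the weak axis: I_min = h·b³/12 with b = 52.8 mm (the shorter side).
I_min = 88.8×52.8³/12 = 1.089×10^6 mm⁴
I = 1.089×10^-6 m⁴
Required critical load P_cr = n·P = 2.6 × 197 = 512.2 kN = 5.122×10^5 N
From P_cr = π²EI/(K·L)²:  L = (1/K)·√(π²EI/P_cr) = (1/2)·√(π²×1.52×10^11×1.089×10^-6/5.122×10^5)
L = 0.893 m

L_max ≈ 0.893 m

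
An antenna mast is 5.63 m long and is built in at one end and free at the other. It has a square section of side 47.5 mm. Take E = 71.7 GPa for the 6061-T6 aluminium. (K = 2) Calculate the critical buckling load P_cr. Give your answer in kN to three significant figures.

P_cr ≈ 2.37 kN

I = a⁴/12 = 47.5⁴/12 = 4.242×10^5 mm⁴
I = 4.242×10^5 mm⁴ = 4.242×10^-7 m⁴
Effective length L_e = K·L = 2 × 5.63 = 11.26 m
P_cr = π²EI / L_e² = π² × 71.7×10⁹ × 4.242×10^-7 / 11.26² = 2.368×10^3 N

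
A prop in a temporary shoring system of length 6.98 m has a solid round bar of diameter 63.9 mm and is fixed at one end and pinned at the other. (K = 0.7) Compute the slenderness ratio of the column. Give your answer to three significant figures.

For a solid circle r = d/4 = 63.9/4 = 15.98 mm
L_e = K·L = 0.7 × 6.98 m = 4.886 m = 4886.0 mm
λ = L_e / r_min = 4886.0 / 15.98 = 306

λ ≈ 306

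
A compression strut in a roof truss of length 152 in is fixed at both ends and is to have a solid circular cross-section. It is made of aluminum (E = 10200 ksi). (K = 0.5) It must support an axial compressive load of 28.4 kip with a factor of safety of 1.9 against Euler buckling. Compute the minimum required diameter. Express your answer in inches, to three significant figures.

Required P_cr = n·P = 1.9 × 28.4 = 53.96 kip
L_e = K·L = 0.5 × 152 = 76.00 in
Required I = P_cr·L_e²/(π²E) = 5.396×10^4 × 76.00² / (π² × 1.02×10^7) = 3.096 in⁴
Solid circle: I = πd⁴/64  ⇒  d = (64I/π)^(1/4) = (64×3.096/π)^(1/4) = 2.82 in

d ≈ 2.82 in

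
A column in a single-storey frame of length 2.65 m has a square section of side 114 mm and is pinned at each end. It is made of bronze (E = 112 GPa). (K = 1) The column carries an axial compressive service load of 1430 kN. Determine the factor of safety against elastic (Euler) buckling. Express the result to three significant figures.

I = a⁴/12 = 114⁴/12 = 1.407×10^7 mm⁴
I = 1.407×10^7 mm⁴ = 1.407×10^-5 m⁴
Effective length L_e = K·L = 1 × 2.65 = 2.650 m
P_cr = π²EI / L_e² = π² × 112×10⁹ × 1.407×10^-5 / 2.650² = 2.215×10^6 N
Factor of safety n = P_cr / P = 2215.5 / 1430 = 1.55

n ≈ 1.55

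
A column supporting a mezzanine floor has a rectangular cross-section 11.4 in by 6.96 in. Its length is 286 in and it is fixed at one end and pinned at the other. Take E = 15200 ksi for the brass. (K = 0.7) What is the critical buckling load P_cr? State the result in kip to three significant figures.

P_cr ≈ 1200 kip

Buckling occurs about the weak axis: I_min = h·b³/12 with b = 6.96 in (the shorter side).
I_min = 11.4×6.96³/12 = 320.3 in⁴
Effective length L_e = K·L = 0.7 × 286 = 200.2 in
P_cr = π²EI / L_e² = π² × 15200×10³ × 320.3 / 200.2² = 1.199×10^6 lb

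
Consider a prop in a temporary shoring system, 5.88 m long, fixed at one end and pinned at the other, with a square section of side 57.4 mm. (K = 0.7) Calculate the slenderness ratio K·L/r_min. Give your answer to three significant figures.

For a square r = a/√12 = 57.4/√12 = 16.57 mm
L_e = K·L = 0.7 × 5.88 m = 4.116 m = 4116.0 mm
λ = L_e / r_min = 4116.0 / 16.57 = 248

λ ≈ 248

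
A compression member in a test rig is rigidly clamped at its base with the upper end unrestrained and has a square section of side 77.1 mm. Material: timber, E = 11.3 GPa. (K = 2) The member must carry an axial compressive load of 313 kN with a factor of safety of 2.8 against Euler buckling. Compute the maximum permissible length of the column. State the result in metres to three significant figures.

L_max ≈ 0.306 m

I = a⁴/12 = 77.1⁴/12 = 2.945×10^6 mm⁴
I = 2.945×10^-6 m⁴
Required critical load P_cr = n·P = 2.8 × 313 = 876.4 kN = 8.764×10^5 N
From P_cr = π²EI/(K·L)²:  L = (1/K)·√(π²EI/P_cr) = (1/2)·√(π²×1.13×10^10×2.945×10^-6/8.764×10^5)
L = 0.306 m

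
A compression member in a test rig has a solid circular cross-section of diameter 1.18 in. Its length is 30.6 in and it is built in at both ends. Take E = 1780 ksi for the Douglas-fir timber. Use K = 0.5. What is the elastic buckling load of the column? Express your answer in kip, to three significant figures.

I = πd⁴/64 = π×1.18⁴/64 = 9.517×10^-2 in⁴
Effective length L_e = K·L = 0.5 × 30.6 = 15.30 in
P_cr = π²EI / L_e² = π² × 1780×10³ × 9.517×10^-2 / 15.30² = 7.142×10^3 lb

P_cr ≈ 7.14 kip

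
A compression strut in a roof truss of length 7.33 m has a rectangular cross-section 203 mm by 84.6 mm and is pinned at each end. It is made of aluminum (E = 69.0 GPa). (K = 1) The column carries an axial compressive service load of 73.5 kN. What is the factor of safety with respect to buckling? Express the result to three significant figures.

n ≈ 1.77

Buckling occurs about the weak axis: I_min = h·b³/12 with b = 84.6 mm (the shorter side).
I_min = 203×84.6³/12 = 1.024×10^7 mm⁴
I = 1.024×10^7 mm⁴ = 1.024×10^-5 m⁴
Effective length L_e = K·L = 1 × 7.33 = 7.330 m
P_cr = π²EI / L_e² = π² × 69.0×10⁹ × 1.024×10^-5 / 7.330² = 1.298×10^5 N
Factor of safety n = P_cr / P = 129.83 / 73.5 = 1.77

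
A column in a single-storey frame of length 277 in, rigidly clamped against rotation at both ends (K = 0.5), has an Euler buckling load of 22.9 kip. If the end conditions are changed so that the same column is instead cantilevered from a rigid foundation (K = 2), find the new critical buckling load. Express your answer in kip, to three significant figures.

P_cr ∝ 1/K², so P_cr,new = P_cr,old × (K_old/K_new)² = 22.9 × (0.5/2)²
= 22.9 × 0.06250 = 1.43 kip

P_cr ≈ 1.43 kip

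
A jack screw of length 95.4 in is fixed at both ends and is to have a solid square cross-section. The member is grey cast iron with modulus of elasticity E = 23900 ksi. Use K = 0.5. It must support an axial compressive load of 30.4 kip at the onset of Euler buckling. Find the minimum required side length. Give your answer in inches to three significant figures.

L_e = K·L = 0.5 × 95.4 = 47.70 in
Required I = P_cr·L_e²/(π²E) = 3.040×10^4 × 47.70² / (π² × 2.39×10^7) = 0.2932 in⁴
Solid square: I = a⁴/12  ⇒  a = (12I)^(1/4) = (12×0.2932)^(1/4) = 1.37 in

a ≈ 1.37 in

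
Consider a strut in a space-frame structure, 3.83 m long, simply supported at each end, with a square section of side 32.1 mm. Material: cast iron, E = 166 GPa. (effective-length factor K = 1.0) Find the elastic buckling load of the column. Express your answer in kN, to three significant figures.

I = a⁴/12 = 32.1⁴/12 = 8.848×10^4 mm⁴
I = 8.848×10^4 mm⁴ = 8.848×10^-8 m⁴
Effective length L_e = K·L = 1 × 3.83 = 3.830 m
P_cr = π²EI / L_e² = π² × 166×10⁹ × 8.848×10^-8 / 3.830² = 9.882×10^3 N

P_cr ≈ 9.88 kN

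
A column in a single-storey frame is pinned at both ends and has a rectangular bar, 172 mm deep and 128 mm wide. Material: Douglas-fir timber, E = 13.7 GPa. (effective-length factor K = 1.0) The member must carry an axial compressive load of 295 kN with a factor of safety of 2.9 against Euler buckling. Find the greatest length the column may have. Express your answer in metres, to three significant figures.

Buckling occurs about the weak axis: I_min = h·b³/12 with b = 128 mm (the shorter side).
I_min = 172×128³/12 = 3.006×10^7 mm⁴
I = 3.006×10^-5 m⁴
Required critical load P_cr = n·P = 2.9 × 295 = 855.5 kN = 8.555×10^5 N
From P_cr = π²EI/(K·L)²:  L = (1/K)·√(π²EI/P_cr) = (1/1)·√(π²×1.37×10^10×3.006×10^-5/8.555×10^5)
L = 2.18 m

L_max ≈ 2.18 m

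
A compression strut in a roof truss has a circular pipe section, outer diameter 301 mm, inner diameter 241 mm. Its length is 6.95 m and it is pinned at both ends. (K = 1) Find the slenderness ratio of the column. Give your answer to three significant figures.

d_o = 301 mm, d_i = 241 mm
I = π(d_o⁴ − d_i⁴)/64 = π(301⁴ − 241.0⁴)/64 = 2.373×10^8 mm⁴
A = 2.554×10^4 mm²;  r_min = √(I/A) = √(2.373×10^8/2.554×10^4) = 96.40 mm
L_e = K·L = 1 × 6.95 m = 6.950 m = 6950.0 mm
λ = L_e / r_min = 6950.0 / 96.40 = 72.1

λ ≈ 72.1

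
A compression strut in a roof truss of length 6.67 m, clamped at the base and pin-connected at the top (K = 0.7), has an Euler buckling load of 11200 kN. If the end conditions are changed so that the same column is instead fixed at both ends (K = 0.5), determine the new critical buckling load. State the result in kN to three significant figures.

P_cr ∝ 1/K², so P_cr,new = P_cr,old × (K_old/K_new)² = 11200 × (0.7/0.5)²
= 11200 × 1.960 = 22000 kN

P_cr ≈ 22000 kN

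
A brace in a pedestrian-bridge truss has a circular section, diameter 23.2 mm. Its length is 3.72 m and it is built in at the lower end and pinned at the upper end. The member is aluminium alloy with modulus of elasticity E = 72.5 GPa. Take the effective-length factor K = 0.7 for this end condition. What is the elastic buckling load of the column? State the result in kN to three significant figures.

I = πd⁴/64 = π×23.2⁴/64 = 1.422×10^4 mm⁴
I = 1.422×10^4 mm⁴ = 1.422×10^-8 m⁴
Effective length L_e = K·L = 0.7 × 3.72 = 2.604 m
P_cr = π²EI / L_e² = π² × 72.5×10⁹ × 1.422×10^-8 / 2.604² = 1.501×10^3 N

P_cr ≈ 1.50 kN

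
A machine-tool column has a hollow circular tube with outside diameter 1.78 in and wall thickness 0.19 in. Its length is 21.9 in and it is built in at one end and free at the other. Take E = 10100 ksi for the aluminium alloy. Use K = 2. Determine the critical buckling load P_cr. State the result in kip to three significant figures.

P_cr ≈ 15.8 kip

Inner diameter d_i = 1.78 − 2×0.19 = 1.400 in
I = π(d_o⁴ − d_i⁴)/64 = π(1.78⁴ − 1.400⁴)/64 = 0.3042 in⁴
Effective length L_e = K·L = 2 × 21.9 = 43.80 in
P_cr = π²EI / L_e² = π² × 10100×10³ × 0.3042 / 43.80² = 1.581×10^4 lb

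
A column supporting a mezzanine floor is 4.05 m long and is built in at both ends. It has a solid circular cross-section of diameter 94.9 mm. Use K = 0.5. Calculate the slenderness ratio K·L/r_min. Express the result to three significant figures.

For a solid circle r = d/4 = 94.9/4 = 23.72 mm
L_e = K·L = 0.5 × 4.05 m = 2.025 m = 2025.0 mm
λ = L_e / r_min = 2025.0 / 23.72 = 85.4

λ ≈ 85.4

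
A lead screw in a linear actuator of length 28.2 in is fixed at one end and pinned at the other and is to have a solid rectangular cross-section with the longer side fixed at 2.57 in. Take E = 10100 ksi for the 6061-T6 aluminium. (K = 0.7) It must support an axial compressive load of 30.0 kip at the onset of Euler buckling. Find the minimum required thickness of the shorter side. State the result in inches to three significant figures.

L_e = K·L = 0.7 × 28.2 = 19.74 in
Required I = P_cr·L_e²/(π²E) = 3.000×10^4 × 19.74² / (π² × 1.01×10^7) = 0.1173 in⁴
Rectangle, weak axis: I_min = h·b³/12 with h = 2.57 in fixed  ⇒  b = (12I/h)^(1/3) = 0.818 in

b ≈ 0.818 in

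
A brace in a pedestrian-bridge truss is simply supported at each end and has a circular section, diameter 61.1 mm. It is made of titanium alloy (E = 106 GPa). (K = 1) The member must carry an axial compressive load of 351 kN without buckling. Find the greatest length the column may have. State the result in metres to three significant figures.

L_max ≈ 1.43 m

I = πd⁴/64 = π×61.1⁴/64 = 6.841×10^5 mm⁴
I = 6.841×10^-7 m⁴
At the buckling limit P_cr = P = 3.510×10^5 N
From P_cr = π²EI/(K·L)²:  L = (1/K)·√(π²EI/P_cr) = (1/1)·√(π²×1.06×10^11×6.841×10^-7/3.510×10^5)
L = 1.43 m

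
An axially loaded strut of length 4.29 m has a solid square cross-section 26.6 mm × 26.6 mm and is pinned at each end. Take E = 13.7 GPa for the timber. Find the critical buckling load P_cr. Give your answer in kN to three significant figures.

P_cr ≈ 0.307 kN

I = a⁴/12 = 26.6⁴/12 = 4.172×10^4 mm⁴
I = 4.172×10^4 mm⁴ = 4.172×10^-8 m⁴
Effective length L_e = K·L = 1 × 4.29 = 4.290 m
P_cr = π²EI / L_e² = π² × 13.7×10⁹ × 4.172×10^-8 / 4.290² = 306.5 N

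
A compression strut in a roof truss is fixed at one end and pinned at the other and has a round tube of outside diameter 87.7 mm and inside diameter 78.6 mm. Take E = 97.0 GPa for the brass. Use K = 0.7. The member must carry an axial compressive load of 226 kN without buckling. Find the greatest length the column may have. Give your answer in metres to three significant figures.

d_o = 87.7 mm, d_i = 78.6 mm
I = π(d_o⁴ − d_i⁴)/64 = π(87.7⁴ − 78.60⁴)/64 = 1.030×10^6 mm⁴
I = 1.030×10^-6 m⁴
At the buckling limit P_cr = P = 2.260×10^5 N
From P_cr = π²EI/(K·L)²:  L = (1/K)·√(π²EI/P_cr) = (1/0.7)·√(π²×9.70×10^10×1.030×10^-6/2.260×10^5)
L = 2.98 m

L_max ≈ 2.98 m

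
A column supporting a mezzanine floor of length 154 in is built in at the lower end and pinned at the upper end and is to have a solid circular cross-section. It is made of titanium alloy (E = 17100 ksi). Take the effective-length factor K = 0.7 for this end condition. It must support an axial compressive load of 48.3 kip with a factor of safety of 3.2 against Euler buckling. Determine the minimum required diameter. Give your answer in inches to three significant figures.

Required P_cr = n·P = 3.2 × 48.3 = 154.6 kip
L_e = K·L = 0.7 × 154 = 107.8 in
Required I = P_cr·L_e²/(π²E) = 1.546×10^5 × 107.8² / (π² × 1.71×10^7) = 10.64 in⁴
Solid circle: I = πd⁴/64  ⇒  d = (64I/π)^(1/4) = (64×10.64/π)^(1/4) = 3.84 in

d ≈ 3.84 in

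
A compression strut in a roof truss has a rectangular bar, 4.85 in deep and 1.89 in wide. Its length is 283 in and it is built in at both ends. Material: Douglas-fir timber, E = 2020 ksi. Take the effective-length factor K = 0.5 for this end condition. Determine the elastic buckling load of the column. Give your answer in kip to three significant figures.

Buckling occurs about the weak axis: I_min = h·b³/12 with b = 1.89 in (the shorter side).
I_min = 4.85×1.89³/12 = 2.729 in⁴
Effective length L_e = K·L = 0.5 × 283 = 141.5 in
P_cr = π²EI / L_e² = π² × 2020×10³ × 2.729 / 141.5² = 2.717×10^3 lb

P_cr ≈ 2.72 kip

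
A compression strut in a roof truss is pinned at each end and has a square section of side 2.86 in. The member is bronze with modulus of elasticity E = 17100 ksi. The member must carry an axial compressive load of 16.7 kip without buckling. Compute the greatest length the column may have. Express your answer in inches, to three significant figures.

L_max ≈ 237 in

I = a⁴/12 = 2.86⁴/12 = 5.575 in⁴
At the buckling limit P_cr = P = 1.670×10^4 lb
From P_cr = π²EI/(K·L)²:  L = (1/K)·√(π²EI/P_cr) = (1/1)·√(π²×1.71×10^7×5.575/1.670×10^4)
L = 237 in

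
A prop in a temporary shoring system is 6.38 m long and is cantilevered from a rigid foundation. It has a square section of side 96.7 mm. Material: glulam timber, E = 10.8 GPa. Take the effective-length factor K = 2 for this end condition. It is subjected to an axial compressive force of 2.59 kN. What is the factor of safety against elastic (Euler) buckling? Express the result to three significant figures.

I = a⁴/12 = 96.7⁴/12 = 7.287×10^6 mm⁴
I = 7.287×10^6 mm⁴ = 7.287×10^-6 m⁴
Effective length L_e = K·L = 2 × 6.38 = 12.76 m
P_cr = π²EI / L_e² = π² × 10.8×10⁹ × 7.287×10^-6 / 12.76² = 4.770×10^3 N
Factor of safety n = P_cr / P = 4.7703 / 2.59 = 1.84

n ≈ 1.84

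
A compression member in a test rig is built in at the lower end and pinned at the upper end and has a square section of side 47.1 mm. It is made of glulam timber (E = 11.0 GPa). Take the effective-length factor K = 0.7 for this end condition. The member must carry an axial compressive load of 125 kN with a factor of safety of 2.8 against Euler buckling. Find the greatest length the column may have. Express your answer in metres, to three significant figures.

I = a⁴/12 = 47.1⁴/12 = 4.101×10^5 mm⁴
I = 4.101×10^-7 m⁴
Required critical load P_cr = n·P = 2.8 × 125 = 350.0 kN = 3.500×10^5 N
From P_cr = π²EI/(K·L)²:  L = (1/K)·√(π²EI/P_cr) = (1/0.7)·√(π²×1.10×10^10×4.101×10^-7/3.500×10^5)
L = 0.510 m

L_max ≈ 0.510 m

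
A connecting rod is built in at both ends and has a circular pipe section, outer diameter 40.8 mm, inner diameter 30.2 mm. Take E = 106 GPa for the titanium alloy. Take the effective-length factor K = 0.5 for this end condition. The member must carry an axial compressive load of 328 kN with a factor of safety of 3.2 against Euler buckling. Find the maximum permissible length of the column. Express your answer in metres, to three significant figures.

L_max ≈ 0.616 m

d_o = 40.8 mm, d_i = 30.2 mm
I = π(d_o⁴ − d_i⁴)/64 = π(40.8⁴ − 30.20⁴)/64 = 9.519×10^4 mm⁴
I = 9.519×10^-8 m⁴
Required critical load P_cr = n·P = 3.2 × 328 = 1050 kN = 1.050×10^6 N
From P_cr = π²EI/(K·L)²:  L = (1/K)·√(π²EI/P_cr) = (1/0.5)·√(π²×1.06×10^11×9.519×10^-8/1.050×10^6)
L = 0.616 m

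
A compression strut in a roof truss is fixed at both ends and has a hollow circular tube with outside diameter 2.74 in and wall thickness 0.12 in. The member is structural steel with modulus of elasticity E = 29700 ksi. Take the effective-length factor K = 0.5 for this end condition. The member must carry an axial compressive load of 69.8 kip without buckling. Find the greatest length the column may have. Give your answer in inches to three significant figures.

L_max ≈ 119 in

Inner diameter d_i = 2.74 − 2×0.12 = 2.500 in
I = π(d_o⁴ − d_i⁴)/64 = π(2.74⁴ − 2.500⁴)/64 = 0.8493 in⁴
At the buckling limit P_cr = P = 6.980×10^4 lb
From P_cr = π²EI/(K·L)²:  L = (1/K)·√(π²EI/P_cr) = (1/0.5)·√(π²×2.97×10^7×0.8493/6.980×10^4)
L = 119 in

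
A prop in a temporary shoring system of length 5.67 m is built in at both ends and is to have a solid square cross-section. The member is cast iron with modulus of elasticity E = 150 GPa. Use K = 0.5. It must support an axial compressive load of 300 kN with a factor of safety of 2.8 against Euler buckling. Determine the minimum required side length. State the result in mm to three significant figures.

Required P_cr = n·P = 2.8 × 300 = 840.0 kN
L_e = K·L = 0.5 × 5.67 = 2.835 m
Required I = P_cr·L_e²/(π²E) = 8.400×10^5 × 2.835² / (π² × 1.50×10^11) = 4.560×10^-6 m⁴
I_req = 4.560×10^6 mm⁴
Solid square: I = a⁴/12  ⇒  a = (12I)^(1/4) = (12×4.560×10^6)^(1/4) = 86.0 mm

a ≈ 86.0 mm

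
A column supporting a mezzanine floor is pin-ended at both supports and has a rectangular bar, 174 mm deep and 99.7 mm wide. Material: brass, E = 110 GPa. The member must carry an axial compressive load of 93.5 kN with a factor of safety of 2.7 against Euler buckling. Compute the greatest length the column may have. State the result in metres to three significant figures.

L_max ≈ 7.86 m

Buckling occurs about the weak axis: I_min = h·b³/12 with b = 99.7 mm (the shorter side).
I_min = 174×99.7³/12 = 1.437×10^7 mm⁴
I = 1.437×10^-5 m⁴
Required critical load P_cr = n·P = 2.7 × 93.5 = 252.4 kN = 2.525×10^5 N
From P_cr = π²EI/(K·L)²:  L = (1/K)·√(π²EI/P_cr) = (1/1)·√(π²×1.10×10^11×1.437×10^-5/2.525×10^5)
L = 7.86 m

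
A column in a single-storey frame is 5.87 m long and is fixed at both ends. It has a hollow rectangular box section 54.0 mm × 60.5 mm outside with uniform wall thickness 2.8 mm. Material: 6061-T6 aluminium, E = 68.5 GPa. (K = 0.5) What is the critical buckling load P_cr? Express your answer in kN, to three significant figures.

Inner dimensions: h_i = 60.5 − 2×2.8 = 54.90 mm, b_i = 54.0 − 2×2.8 = 48.40 mm
Weak-axis I_min = (h_o·b_o³ − h_i·b_i³)/12 with b_o = 54.0, b_i = 48.40 mm (shorter outer/inner sides).
I_min = (60.5×54.0³ − 54.90×48.40³)/12 = 2.752×10^5 mm⁴
I = 2.752×10^5 mm⁴ = 2.752×10^-7 m⁴
Effective length L_e = K·L = 0.5 × 5.87 = 2.935 m
P_cr = π²EI / L_e² = π² × 68.5×10⁹ × 2.752×10^-7 / 2.935² = 2.160×10^4 N

P_cr ≈ 21.6 kN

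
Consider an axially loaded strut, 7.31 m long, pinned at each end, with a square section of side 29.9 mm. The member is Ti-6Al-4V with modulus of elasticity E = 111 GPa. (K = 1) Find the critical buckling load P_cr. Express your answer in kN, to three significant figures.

I = a⁴/12 = 29.9⁴/12 = 6.660×10^4 mm⁴
I = 6.660×10^4 mm⁴ = 6.660×10^-8 m⁴
Effective length L_e = K·L = 1 × 7.31 = 7.310 m
P_cr = π²EI / L_e² = π² × 111×10⁹ × 6.660×10^-8 / 7.310² = 1.365×10^3 N

P_cr ≈ 1.37 kN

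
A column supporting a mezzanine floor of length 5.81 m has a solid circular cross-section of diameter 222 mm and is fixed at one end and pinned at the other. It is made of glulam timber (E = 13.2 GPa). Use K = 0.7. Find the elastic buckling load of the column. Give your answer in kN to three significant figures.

P_cr ≈ 939 kN

I = πd⁴/64 = π×222⁴/64 = 1.192×10^8 mm⁴
I = 1.192×10^8 mm⁴ = 1.192×10^-4 m⁴
Effective length L_e = K·L = 0.7 × 5.81 = 4.067 m
P_cr = π²EI / L_e² = π² × 13.2×10⁹ × 1.192×10^-4 / 4.067² = 9.391×10^5 N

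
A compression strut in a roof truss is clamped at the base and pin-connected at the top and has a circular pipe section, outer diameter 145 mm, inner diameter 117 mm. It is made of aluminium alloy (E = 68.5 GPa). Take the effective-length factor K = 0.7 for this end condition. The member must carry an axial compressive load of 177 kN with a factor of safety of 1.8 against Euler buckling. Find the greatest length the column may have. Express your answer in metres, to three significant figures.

d_o = 145 mm, d_i = 117 mm
I = π(d_o⁴ − d_i⁴)/64 = π(145⁴ − 117.0⁴)/64 = 1.250×10^7 mm⁴
I = 1.250×10^-5 m⁴
Required critical load P_cr = n·P = 1.8 × 177 = 318.6 kN = 3.186×10^5 N
From P_cr = π²EI/(K·L)²:  L = (1/K)·√(π²EI/P_cr) = (1/0.7)·√(π²×6.85×10^10×1.250×10^-5/3.186×10^5)
L = 7.36 m

L_max ≈ 7.36 m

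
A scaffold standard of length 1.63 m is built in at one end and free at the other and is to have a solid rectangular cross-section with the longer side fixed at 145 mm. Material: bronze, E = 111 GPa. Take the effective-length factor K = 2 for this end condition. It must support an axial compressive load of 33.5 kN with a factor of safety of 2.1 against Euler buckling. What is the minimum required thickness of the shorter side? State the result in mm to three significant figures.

b ≈ 38.4 mm

Required P_cr = n·P = 2.1 × 33.5 = 70.35 kN
L_e = K·L = 2 × 1.63 = 3.260 m
Required I = P_cr·L_e²/(π²E) = 7.035×10^4 × 3.260² / (π² × 1.11×10^11) = 6.825×10^-7 m⁴
I_req = 6.825×10^5 mm⁴
Rectangle, weak axis: I_min = h·b³/12 with h = 145 mm fixed  ⇒  b = (12I/h)^(1/3) = 38.4 mm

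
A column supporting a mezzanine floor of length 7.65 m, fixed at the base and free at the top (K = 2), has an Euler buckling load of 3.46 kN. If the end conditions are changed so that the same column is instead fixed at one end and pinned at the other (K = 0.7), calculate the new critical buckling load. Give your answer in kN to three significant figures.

P_cr ≈ 28.2 kN

P_cr ∝ 1/K², so P_cr,new = P_cr,old × (K_old/K_new)² = 3.46 × (2/0.7)²
= 3.46 × 8.163 = 28.2 kN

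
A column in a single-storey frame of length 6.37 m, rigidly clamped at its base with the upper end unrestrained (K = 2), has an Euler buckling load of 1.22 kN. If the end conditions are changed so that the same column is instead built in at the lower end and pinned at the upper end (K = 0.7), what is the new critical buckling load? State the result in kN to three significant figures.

P_cr ∝ 1/K², so P_cr,new = P_cr,old × (K_old/K_new)² = 1.22 × (2/0.7)²
= 1.22 × 8.163 = 9.96 kN

P_cr ≈ 9.96 kN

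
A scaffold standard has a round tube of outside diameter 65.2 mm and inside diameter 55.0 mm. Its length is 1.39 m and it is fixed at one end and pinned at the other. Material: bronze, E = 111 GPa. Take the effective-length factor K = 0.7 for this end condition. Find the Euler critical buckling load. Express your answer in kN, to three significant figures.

d_o = 65.2 mm, d_i = 55.0 mm
I = π(d_o⁴ − d_i⁴)/64 = π(65.2⁴ − 55.00⁴)/64 = 4.379×10^5 mm⁴
I = 4.379×10^5 mm⁴ = 4.379×10^-7 m⁴
Effective length L_e = K·L = 0.7 × 1.39 = 0.9730 m
P_cr = π²EI / L_e² = π² × 111×10⁹ × 4.379×10^-7 / 0.9730² = 5.067×10^5 N

P_cr ≈ 507 kN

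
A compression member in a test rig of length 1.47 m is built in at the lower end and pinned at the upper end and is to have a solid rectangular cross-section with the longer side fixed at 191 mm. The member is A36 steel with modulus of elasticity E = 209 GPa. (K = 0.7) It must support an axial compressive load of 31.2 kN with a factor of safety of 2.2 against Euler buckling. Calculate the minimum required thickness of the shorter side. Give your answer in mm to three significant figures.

Required P_cr = n·P = 2.2 × 31.2 = 68.64 kN
L_e = K·L = 0.7 × 1.47 = 1.029 m
Required I = P_cr·L_e²/(π²E) = 6.864×10^4 × 1.029² / (π² × 2.09×10^11) = 3.523×10^-8 m⁴
I_req = 3.523×10^4 mm⁴
Rectangle, weak axis: I_min = h·b³/12 with h = 191 mm fixed  ⇒  b = (12I/h)^(1/3) = 13.0 mm

b ≈ 13.0 mm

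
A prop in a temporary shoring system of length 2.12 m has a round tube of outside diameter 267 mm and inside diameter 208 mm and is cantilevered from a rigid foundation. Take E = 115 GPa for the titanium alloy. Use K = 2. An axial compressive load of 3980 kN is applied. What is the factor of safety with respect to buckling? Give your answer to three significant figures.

d_o = 267 mm, d_i = 208 mm
I = π(d_o⁴ − d_i⁴)/64 = π(267⁴ − 208.0⁴)/64 = 1.576×10^8 mm⁴
I = 1.576×10^8 mm⁴ = 1.576×10^-4 m⁴
Effective length L_e = K·L = 2 × 2.12 = 4.240 m
P_cr = π²EI / L_e² = π² × 115×10⁹ × 1.576×10^-4 / 4.240² = 9.949×10^6 N
Factor of safety n = P_cr / P = 9949.2 / 3980 = 2.50

n ≈ 2.50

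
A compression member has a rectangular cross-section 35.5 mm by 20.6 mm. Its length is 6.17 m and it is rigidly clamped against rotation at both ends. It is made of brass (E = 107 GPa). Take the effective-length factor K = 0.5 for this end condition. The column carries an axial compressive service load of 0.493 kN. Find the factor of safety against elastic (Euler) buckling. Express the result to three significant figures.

n ≈ 5.82

Buckling occurs about the weak axis: I_min = h·b³/12 with b = 20.6 mm (the shorter side).
I_min = 35.5×20.6³/12 = 2.586×10^4 mm⁴
I = 2.586×10^4 mm⁴ = 2.586×10^-8 m⁴
Effective length L_e = K·L = 0.5 × 6.17 = 3.085 m
P_cr = π²EI / L_e² = π² × 107×10⁹ × 2.586×10^-8 / 3.085² = 2.870×10^3 N
Factor of safety n = P_cr / P = 2.8696 / 0.493 = 5.82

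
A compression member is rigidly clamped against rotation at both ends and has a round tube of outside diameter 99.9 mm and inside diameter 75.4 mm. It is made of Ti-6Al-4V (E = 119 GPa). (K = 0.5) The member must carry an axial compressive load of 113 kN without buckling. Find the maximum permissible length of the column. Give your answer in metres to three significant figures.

d_o = 99.9 mm, d_i = 75.4 mm
I = π(d_o⁴ − d_i⁴)/64 = π(99.9⁴ − 75.40⁴)/64 = 3.303×10^6 mm⁴
I = 3.303×10^-6 m⁴
At the buckling limit P_cr = P = 1.130×10^5 N
From P_cr = π²EI/(K·L)²:  L = (1/K)·√(π²EI/P_cr) = (1/0.5)·√(π²×1.19×10^11×3.303×10^-6/1.130×10^5)
L = 11.7 m

L_max ≈ 11.7 m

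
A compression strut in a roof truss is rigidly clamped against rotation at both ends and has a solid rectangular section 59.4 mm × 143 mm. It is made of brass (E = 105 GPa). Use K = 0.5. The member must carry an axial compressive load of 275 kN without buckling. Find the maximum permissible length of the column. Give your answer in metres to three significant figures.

L_max ≈ 6.14 m

Buckling occurs about the weak axis: I_min = h·b³/12 with b = 59.4 mm (the shorter side).
I_min = 143×59.4³/12 = 2.498×10^6 mm⁴
I = 2.498×10^-6 m⁴
At the buckling limit P_cr = P = 2.750×10^5 N
From P_cr = π²EI/(K·L)²:  L = (1/K)·√(π²EI/P_cr) = (1/0.5)·√(π²×1.05×10^11×2.498×10^-6/2.750×10^5)
L = 6.14 m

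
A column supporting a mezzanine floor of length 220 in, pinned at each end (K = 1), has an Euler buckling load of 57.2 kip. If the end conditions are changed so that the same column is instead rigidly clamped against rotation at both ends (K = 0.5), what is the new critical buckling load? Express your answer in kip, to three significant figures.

P_cr ≈ 229 kip

P_cr ∝ 1/K², so P_cr,new = P_cr,old × (K_old/K_new)² = 57.2 × (1/0.5)²
= 57.2 × 4.000 = 229 kip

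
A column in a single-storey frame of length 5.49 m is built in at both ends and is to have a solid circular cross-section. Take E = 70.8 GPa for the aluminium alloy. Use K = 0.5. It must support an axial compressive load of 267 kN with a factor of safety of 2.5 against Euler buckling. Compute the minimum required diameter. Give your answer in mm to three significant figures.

Required P_cr = n·P = 2.5 × 267 = 667.5 kN
L_e = K·L = 0.5 × 5.49 = 2.745 m
Required I = P_cr·L_e²/(π²E) = 6.675×10^5 × 2.745² / (π² × 7.08×10^10) = 7.198×10^-6 m⁴
I_req = 7.198×10^6 mm⁴
Solid circle: I = πd⁴/64  ⇒  d = (64I/π)^(1/4) = (64×7.198×10^6/π)^(1/4) = 110 mm

d ≈ 110 mm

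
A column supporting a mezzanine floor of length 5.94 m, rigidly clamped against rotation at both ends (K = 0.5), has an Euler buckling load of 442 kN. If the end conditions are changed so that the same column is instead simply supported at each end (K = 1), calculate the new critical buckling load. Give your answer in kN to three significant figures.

P_cr ∝ 1/K², so P_cr,new = P_cr,old × (K_old/K_new)² = 442 × (0.5/1)²
= 442 × 0.2500 = 110 kN

P_cr ≈ 110 kN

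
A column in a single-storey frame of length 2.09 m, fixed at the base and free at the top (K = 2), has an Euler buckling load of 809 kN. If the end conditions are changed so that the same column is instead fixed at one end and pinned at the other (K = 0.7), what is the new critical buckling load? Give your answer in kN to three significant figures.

P_cr ≈ 6600 kN

P_cr ∝ 1/K², so P_cr,new = P_cr,old × (K_old/K_new)² = 809 × (2/0.7)²
= 809 × 8.163 = 6600 kN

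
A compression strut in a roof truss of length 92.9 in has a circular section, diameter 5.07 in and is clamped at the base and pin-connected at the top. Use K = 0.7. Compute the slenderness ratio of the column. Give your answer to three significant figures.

λ ≈ 51.3

I = πd⁴/64 = π×5.07⁴/64 = 32.43 in⁴
A = 20.19 in²;  r_min = √(I/A) = √(32.43/20.19) = 1.268 in
L_e = K·L = 0.7 × 92.9 = 65.03 in
λ = L_e / r_min = 65.030 / 1.268 = 51.3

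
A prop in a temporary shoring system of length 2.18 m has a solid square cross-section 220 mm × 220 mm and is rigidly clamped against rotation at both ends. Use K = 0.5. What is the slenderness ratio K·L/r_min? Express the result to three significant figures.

λ ≈ 17.2

For a square r = a/√12 = 220/√12 = 63.51 mm
L_e = K·L = 0.5 × 2.18 m = 1.090 m = 1090.0 mm
λ = L_e / r_min = 1090.0 / 63.51 = 17.2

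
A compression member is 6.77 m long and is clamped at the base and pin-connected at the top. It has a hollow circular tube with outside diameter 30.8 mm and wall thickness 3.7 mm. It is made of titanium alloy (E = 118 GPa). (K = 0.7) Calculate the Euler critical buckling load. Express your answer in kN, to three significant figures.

Inner diameter d_i = 30.8 − 2×3.7 = 23.40 mm
I = π(d_o⁴ − d_i⁴)/64 = π(30.8⁴ − 23.40⁴)/64 = 2.946×10^4 mm⁴
I = 2.946×10^4 mm⁴ = 2.946×10^-8 m⁴
Effective length L_e = K·L = 0.7 × 6.77 = 4.739 m
P_cr = π²EI / L_e² = π² × 118×10⁹ × 2.946×10^-8 / 4.739² = 1.528×10^3 N

P_cr ≈ 1.53 kN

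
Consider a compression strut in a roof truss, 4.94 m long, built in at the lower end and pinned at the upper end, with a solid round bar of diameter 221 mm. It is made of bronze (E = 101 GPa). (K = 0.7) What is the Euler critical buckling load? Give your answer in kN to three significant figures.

P_cr ≈ 9760 kN

I = πd⁴/64 = π×221⁴/64 = 1.171×10^8 mm⁴
I = 1.171×10^8 mm⁴ = 1.171×10^-4 m⁴
Effective length L_e = K·L = 0.7 × 4.94 = 3.458 m
P_cr = π²EI / L_e² = π² × 101×10⁹ × 1.171×10^-4 / 3.458² = 9.761×10^6 N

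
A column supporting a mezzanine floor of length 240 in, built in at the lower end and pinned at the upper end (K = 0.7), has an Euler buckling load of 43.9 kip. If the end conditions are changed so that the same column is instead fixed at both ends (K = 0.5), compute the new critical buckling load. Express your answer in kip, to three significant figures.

P_cr ∝ 1/K², so P_cr,new = P_cr,old × (K_old/K_new)² = 43.9 × (0.7/0.5)²
= 43.9 × 1.960 = 86.0 kip

P_cr ≈ 86.0 kip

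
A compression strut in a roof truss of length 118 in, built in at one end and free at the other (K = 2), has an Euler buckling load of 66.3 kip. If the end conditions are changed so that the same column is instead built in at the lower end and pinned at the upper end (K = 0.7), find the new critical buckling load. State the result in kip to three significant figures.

P_cr ∝ 1/K², so P_cr,new = P_cr,old × (K_old/K_new)² = 66.3 × (2/0.7)²
= 66.3 × 8.163 = 541 kip

P_cr ≈ 541 kip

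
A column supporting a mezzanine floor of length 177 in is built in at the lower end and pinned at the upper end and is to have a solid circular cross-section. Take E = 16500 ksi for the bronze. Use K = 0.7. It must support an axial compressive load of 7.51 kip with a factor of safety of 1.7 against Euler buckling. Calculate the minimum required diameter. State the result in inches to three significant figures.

Required P_cr = n·P = 1.7 × 7.51 = 12.77 kip
L_e = K·L = 0.7 × 177 = 123.9 in
Required I = P_cr·L_e²/(π²E) = 1.277×10^4 × 123.9² / (π² × 1.65×10^7) = 1.204 in⁴
Solid circle: I = πd⁴/64  ⇒  d = (64I/π)^(1/4) = (64×1.204/π)^(1/4) = 2.23 in

d ≈ 2.23 in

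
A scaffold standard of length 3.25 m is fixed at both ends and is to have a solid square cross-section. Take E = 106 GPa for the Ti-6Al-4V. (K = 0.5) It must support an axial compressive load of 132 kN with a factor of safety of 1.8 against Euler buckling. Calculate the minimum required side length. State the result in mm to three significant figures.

a ≈ 51.8 mm

Required P_cr = n·P = 1.8 × 132 = 237.6 kN
L_e = K·L = 0.5 × 3.25 = 1.625 m
Required I = P_cr·L_e²/(π²E) = 2.376×10^5 × 1.625² / (π² × 1.06×10^11) = 5.997×10^-7 m⁴
I_req = 5.997×10^5 mm⁴
Solid square: I = a⁴/12  ⇒  a = (12I)^(1/4) = (12×5.997×10^5)^(1/4) = 51.8 mm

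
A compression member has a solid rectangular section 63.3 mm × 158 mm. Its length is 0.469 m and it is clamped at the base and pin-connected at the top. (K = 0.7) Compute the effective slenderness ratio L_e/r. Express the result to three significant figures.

Buckling occurs about the weak axis: I_min = h·b³/12 with b = 63.3 mm (the shorter side).
I_min = 158×63.3³/12 = 3.340×10^6 mm⁴
A = 1.000×10^4 mm²;  r_min = √(I/A) = √(3.340×10^6/1.000×10^4) = 18.27 mm
L_e = K·L = 0.7 × 0.469 m = 0.3283 m = 328.30 mm
λ = L_e / r_min = 328.30 / 18.27 = 18.0

λ ≈ 18.0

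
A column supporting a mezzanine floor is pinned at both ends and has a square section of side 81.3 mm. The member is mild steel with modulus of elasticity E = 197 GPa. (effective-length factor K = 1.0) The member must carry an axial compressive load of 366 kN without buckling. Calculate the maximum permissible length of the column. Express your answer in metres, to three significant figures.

I = a⁴/12 = 81.3⁴/12 = 3.641×10^6 mm⁴
I = 3.641×10^-6 m⁴
At the buckling limit P_cr = P = 3.660×10^5 N
From P_cr = π²EI/(K·L)²:  L = (1/K)·√(π²EI/P_cr) = (1/1)·√(π²×1.97×10^11×3.641×10^-6/3.660×10^5)
L = 4.40 m

L_max ≈ 4.40 m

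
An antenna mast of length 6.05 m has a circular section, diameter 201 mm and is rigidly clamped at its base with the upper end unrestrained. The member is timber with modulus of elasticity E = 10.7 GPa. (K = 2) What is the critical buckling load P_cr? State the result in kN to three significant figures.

I = πd⁴/64 = π×201⁴/64 = 8.012×10^7 mm⁴
I = 8.012×10^7 mm⁴ = 8.012×10^-5 m⁴
Effective length L_e = K·L = 2 × 6.05 = 12.10 m
P_cr = π²EI / L_e² = π² × 10.7×10⁹ × 8.012×10^-5 / 12.10² = 5.779×10^4 N

P_cr ≈ 57.8 kN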